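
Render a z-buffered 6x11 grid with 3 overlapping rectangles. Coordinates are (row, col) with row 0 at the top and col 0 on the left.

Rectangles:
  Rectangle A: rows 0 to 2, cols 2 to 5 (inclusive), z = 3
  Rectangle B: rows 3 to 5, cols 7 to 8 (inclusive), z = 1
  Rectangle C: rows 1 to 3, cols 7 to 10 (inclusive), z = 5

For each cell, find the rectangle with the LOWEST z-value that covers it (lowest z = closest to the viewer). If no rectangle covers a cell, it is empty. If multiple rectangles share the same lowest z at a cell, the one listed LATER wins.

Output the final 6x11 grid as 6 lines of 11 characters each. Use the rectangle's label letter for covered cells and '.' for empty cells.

..AAAA.....
..AAAA.CCCC
..AAAA.CCCC
.......BBCC
.......BB..
.......BB..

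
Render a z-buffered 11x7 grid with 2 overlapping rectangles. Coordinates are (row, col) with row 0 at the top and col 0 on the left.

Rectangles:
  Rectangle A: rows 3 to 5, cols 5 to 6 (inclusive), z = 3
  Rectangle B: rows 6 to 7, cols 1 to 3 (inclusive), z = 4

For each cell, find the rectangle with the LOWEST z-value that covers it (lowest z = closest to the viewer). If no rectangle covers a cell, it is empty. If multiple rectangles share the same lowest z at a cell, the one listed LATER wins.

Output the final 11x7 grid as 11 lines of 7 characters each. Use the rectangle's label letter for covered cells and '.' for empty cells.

.......
.......
.......
.....AA
.....AA
.....AA
.BBB...
.BBB...
.......
.......
.......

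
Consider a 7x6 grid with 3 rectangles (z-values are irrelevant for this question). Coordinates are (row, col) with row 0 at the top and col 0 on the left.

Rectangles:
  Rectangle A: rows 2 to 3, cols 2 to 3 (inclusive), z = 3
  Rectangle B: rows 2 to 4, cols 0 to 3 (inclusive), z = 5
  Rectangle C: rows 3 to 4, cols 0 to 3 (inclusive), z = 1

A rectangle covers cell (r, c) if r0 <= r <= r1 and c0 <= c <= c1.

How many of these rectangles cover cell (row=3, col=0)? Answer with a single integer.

Check cell (3,0):
  A: rows 2-3 cols 2-3 -> outside (col miss)
  B: rows 2-4 cols 0-3 -> covers
  C: rows 3-4 cols 0-3 -> covers
Count covering = 2

Answer: 2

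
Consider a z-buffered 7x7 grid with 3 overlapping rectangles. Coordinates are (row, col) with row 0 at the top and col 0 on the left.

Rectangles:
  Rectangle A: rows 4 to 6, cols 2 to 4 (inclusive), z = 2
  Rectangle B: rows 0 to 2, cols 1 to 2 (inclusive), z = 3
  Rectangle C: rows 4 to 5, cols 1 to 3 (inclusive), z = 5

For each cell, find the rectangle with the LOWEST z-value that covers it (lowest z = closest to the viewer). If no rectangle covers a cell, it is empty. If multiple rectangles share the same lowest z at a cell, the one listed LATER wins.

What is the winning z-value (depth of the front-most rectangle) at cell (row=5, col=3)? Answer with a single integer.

Check cell (5,3):
  A: rows 4-6 cols 2-4 z=2 -> covers; best now A (z=2)
  B: rows 0-2 cols 1-2 -> outside (row miss)
  C: rows 4-5 cols 1-3 z=5 -> covers; best now A (z=2)
Winner: A at z=2

Answer: 2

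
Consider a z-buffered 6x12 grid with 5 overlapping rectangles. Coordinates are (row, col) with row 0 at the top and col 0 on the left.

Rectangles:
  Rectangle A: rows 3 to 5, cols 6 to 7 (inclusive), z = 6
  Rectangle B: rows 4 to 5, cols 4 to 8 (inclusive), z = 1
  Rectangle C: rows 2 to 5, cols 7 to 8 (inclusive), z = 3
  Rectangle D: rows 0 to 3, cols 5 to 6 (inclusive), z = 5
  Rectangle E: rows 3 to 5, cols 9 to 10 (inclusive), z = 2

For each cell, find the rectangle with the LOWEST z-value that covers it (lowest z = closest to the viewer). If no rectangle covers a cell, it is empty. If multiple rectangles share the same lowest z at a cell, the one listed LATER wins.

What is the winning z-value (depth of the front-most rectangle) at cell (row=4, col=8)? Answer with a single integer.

Answer: 1

Derivation:
Check cell (4,8):
  A: rows 3-5 cols 6-7 -> outside (col miss)
  B: rows 4-5 cols 4-8 z=1 -> covers; best now B (z=1)
  C: rows 2-5 cols 7-8 z=3 -> covers; best now B (z=1)
  D: rows 0-3 cols 5-6 -> outside (row miss)
  E: rows 3-5 cols 9-10 -> outside (col miss)
Winner: B at z=1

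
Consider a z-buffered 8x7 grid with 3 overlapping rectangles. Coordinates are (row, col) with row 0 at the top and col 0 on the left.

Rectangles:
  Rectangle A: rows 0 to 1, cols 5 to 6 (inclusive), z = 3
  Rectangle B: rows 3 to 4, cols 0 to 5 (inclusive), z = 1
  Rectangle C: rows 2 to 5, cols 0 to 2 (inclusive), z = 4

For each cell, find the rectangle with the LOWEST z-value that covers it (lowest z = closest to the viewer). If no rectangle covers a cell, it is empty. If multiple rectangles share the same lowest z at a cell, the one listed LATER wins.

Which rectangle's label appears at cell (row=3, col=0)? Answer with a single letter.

Check cell (3,0):
  A: rows 0-1 cols 5-6 -> outside (row miss)
  B: rows 3-4 cols 0-5 z=1 -> covers; best now B (z=1)
  C: rows 2-5 cols 0-2 z=4 -> covers; best now B (z=1)
Winner: B at z=1

Answer: B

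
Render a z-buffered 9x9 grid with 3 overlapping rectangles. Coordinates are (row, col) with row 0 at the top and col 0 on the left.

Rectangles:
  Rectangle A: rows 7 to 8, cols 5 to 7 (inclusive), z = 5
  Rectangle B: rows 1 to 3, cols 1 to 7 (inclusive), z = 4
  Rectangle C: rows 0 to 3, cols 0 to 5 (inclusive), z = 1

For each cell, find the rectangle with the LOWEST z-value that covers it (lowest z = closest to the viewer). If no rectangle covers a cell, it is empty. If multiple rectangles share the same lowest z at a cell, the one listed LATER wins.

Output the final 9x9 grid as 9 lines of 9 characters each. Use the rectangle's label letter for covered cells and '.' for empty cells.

CCCCCC...
CCCCCCBB.
CCCCCCBB.
CCCCCCBB.
.........
.........
.........
.....AAA.
.....AAA.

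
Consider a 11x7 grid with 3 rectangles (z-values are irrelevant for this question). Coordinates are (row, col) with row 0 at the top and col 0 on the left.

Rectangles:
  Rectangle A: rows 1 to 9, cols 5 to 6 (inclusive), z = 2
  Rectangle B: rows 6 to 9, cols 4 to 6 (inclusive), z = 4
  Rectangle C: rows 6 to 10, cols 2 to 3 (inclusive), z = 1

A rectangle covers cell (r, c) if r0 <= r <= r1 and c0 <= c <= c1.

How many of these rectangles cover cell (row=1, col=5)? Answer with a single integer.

Answer: 1

Derivation:
Check cell (1,5):
  A: rows 1-9 cols 5-6 -> covers
  B: rows 6-9 cols 4-6 -> outside (row miss)
  C: rows 6-10 cols 2-3 -> outside (row miss)
Count covering = 1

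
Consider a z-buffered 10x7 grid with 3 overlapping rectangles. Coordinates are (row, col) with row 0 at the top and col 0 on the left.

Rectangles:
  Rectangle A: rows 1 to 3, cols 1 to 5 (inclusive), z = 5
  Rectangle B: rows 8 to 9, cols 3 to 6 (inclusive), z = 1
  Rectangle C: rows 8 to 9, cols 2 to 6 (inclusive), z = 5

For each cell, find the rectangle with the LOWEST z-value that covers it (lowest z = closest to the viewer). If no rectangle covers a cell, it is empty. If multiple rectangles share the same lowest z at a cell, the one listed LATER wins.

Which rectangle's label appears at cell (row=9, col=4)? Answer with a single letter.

Answer: B

Derivation:
Check cell (9,4):
  A: rows 1-3 cols 1-5 -> outside (row miss)
  B: rows 8-9 cols 3-6 z=1 -> covers; best now B (z=1)
  C: rows 8-9 cols 2-6 z=5 -> covers; best now B (z=1)
Winner: B at z=1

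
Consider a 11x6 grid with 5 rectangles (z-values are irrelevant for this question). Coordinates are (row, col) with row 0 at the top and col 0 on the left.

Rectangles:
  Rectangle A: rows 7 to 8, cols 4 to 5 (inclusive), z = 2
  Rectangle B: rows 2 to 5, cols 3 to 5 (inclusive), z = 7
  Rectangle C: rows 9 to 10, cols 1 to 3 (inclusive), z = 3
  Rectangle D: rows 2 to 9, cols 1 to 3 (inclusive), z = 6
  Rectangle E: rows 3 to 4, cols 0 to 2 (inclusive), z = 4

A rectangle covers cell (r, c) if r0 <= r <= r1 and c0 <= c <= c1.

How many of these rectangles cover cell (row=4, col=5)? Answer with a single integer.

Check cell (4,5):
  A: rows 7-8 cols 4-5 -> outside (row miss)
  B: rows 2-5 cols 3-5 -> covers
  C: rows 9-10 cols 1-3 -> outside (row miss)
  D: rows 2-9 cols 1-3 -> outside (col miss)
  E: rows 3-4 cols 0-2 -> outside (col miss)
Count covering = 1

Answer: 1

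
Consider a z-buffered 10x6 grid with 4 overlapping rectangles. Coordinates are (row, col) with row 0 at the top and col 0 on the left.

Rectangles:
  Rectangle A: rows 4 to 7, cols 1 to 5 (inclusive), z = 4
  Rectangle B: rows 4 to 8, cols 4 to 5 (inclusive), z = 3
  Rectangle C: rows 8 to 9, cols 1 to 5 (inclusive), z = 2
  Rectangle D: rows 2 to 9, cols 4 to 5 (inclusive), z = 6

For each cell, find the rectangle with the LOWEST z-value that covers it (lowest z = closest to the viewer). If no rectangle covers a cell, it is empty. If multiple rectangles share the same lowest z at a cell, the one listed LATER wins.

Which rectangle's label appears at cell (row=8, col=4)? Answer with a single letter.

Answer: C

Derivation:
Check cell (8,4):
  A: rows 4-7 cols 1-5 -> outside (row miss)
  B: rows 4-8 cols 4-5 z=3 -> covers; best now B (z=3)
  C: rows 8-9 cols 1-5 z=2 -> covers; best now C (z=2)
  D: rows 2-9 cols 4-5 z=6 -> covers; best now C (z=2)
Winner: C at z=2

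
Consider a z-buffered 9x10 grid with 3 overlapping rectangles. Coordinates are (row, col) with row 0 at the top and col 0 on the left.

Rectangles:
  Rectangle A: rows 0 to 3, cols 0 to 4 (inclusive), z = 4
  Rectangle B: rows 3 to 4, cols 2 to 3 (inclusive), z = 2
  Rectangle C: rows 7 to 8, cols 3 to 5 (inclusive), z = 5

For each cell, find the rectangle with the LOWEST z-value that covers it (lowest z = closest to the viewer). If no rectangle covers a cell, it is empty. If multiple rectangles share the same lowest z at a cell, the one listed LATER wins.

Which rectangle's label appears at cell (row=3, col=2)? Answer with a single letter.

Check cell (3,2):
  A: rows 0-3 cols 0-4 z=4 -> covers; best now A (z=4)
  B: rows 3-4 cols 2-3 z=2 -> covers; best now B (z=2)
  C: rows 7-8 cols 3-5 -> outside (row miss)
Winner: B at z=2

Answer: B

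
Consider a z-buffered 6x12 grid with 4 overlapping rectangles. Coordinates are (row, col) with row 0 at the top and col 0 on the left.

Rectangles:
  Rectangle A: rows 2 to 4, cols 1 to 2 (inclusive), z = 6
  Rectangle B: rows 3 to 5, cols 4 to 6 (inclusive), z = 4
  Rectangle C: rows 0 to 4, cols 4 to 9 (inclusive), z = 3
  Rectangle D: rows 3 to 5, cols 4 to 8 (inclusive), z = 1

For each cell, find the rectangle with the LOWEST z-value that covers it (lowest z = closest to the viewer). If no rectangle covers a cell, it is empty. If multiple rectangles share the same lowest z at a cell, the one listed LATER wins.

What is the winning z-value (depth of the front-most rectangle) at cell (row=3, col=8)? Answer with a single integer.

Check cell (3,8):
  A: rows 2-4 cols 1-2 -> outside (col miss)
  B: rows 3-5 cols 4-6 -> outside (col miss)
  C: rows 0-4 cols 4-9 z=3 -> covers; best now C (z=3)
  D: rows 3-5 cols 4-8 z=1 -> covers; best now D (z=1)
Winner: D at z=1

Answer: 1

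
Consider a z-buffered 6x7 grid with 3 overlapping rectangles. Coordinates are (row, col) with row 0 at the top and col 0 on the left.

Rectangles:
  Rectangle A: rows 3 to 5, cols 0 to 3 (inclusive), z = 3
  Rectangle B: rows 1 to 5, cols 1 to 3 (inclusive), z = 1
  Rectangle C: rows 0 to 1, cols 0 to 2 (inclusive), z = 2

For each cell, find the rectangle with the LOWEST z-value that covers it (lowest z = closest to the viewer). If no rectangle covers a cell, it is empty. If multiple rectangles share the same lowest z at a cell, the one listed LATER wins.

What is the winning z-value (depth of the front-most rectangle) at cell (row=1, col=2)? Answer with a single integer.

Answer: 1

Derivation:
Check cell (1,2):
  A: rows 3-5 cols 0-3 -> outside (row miss)
  B: rows 1-5 cols 1-3 z=1 -> covers; best now B (z=1)
  C: rows 0-1 cols 0-2 z=2 -> covers; best now B (z=1)
Winner: B at z=1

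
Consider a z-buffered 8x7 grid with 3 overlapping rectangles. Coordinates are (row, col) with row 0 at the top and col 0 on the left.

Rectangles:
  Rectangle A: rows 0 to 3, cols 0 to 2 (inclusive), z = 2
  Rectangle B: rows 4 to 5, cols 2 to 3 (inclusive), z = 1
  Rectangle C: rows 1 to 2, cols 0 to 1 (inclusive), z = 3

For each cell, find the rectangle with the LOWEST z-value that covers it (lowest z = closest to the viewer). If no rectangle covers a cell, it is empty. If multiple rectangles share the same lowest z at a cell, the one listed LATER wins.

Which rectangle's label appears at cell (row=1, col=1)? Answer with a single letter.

Check cell (1,1):
  A: rows 0-3 cols 0-2 z=2 -> covers; best now A (z=2)
  B: rows 4-5 cols 2-3 -> outside (row miss)
  C: rows 1-2 cols 0-1 z=3 -> covers; best now A (z=2)
Winner: A at z=2

Answer: A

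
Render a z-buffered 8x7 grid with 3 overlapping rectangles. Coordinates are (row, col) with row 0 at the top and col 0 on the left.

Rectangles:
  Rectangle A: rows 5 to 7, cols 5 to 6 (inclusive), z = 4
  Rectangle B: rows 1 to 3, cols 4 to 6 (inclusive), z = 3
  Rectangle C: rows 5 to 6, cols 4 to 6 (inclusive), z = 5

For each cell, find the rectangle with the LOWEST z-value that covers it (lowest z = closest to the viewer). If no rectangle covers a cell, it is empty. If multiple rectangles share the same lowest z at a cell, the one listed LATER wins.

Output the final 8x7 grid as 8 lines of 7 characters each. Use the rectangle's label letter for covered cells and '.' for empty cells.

.......
....BBB
....BBB
....BBB
.......
....CAA
....CAA
.....AA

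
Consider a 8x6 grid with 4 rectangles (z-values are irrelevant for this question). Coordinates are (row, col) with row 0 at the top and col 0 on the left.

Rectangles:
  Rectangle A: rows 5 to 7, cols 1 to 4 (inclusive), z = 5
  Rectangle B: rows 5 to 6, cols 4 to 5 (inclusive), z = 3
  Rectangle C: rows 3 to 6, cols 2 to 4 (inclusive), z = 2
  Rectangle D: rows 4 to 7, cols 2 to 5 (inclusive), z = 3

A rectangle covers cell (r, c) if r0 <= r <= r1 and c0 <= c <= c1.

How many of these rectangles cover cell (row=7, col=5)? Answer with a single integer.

Answer: 1

Derivation:
Check cell (7,5):
  A: rows 5-7 cols 1-4 -> outside (col miss)
  B: rows 5-6 cols 4-5 -> outside (row miss)
  C: rows 3-6 cols 2-4 -> outside (row miss)
  D: rows 4-7 cols 2-5 -> covers
Count covering = 1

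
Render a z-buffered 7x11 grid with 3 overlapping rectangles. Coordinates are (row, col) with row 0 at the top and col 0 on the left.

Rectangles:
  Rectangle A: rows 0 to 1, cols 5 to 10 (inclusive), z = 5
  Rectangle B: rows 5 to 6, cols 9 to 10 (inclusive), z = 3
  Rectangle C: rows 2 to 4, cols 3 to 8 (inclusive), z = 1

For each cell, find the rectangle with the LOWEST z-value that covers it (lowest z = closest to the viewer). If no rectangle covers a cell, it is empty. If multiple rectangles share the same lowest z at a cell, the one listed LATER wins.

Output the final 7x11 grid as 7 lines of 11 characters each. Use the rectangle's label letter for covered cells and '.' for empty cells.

.....AAAAAA
.....AAAAAA
...CCCCCC..
...CCCCCC..
...CCCCCC..
.........BB
.........BB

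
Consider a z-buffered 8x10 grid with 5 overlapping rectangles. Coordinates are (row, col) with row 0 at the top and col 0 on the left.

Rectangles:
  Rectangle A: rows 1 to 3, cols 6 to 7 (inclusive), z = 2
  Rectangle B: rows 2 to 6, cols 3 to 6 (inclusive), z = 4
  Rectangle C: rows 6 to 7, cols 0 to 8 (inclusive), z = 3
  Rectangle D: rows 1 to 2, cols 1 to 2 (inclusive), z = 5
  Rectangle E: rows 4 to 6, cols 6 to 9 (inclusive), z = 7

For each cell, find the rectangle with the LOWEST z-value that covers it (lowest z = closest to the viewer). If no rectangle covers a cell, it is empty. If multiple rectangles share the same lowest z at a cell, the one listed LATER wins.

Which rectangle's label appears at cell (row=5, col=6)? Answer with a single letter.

Check cell (5,6):
  A: rows 1-3 cols 6-7 -> outside (row miss)
  B: rows 2-6 cols 3-6 z=4 -> covers; best now B (z=4)
  C: rows 6-7 cols 0-8 -> outside (row miss)
  D: rows 1-2 cols 1-2 -> outside (row miss)
  E: rows 4-6 cols 6-9 z=7 -> covers; best now B (z=4)
Winner: B at z=4

Answer: B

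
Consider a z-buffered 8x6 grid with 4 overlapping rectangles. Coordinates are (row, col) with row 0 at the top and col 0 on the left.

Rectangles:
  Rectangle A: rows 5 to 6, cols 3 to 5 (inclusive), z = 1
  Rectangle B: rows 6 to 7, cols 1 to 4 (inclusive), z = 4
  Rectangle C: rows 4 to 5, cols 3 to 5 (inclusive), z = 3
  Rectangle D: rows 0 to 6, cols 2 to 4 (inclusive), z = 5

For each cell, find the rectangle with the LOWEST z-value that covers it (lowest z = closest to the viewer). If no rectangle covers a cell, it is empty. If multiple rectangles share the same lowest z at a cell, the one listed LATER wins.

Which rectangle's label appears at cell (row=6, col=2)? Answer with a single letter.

Check cell (6,2):
  A: rows 5-6 cols 3-5 -> outside (col miss)
  B: rows 6-7 cols 1-4 z=4 -> covers; best now B (z=4)
  C: rows 4-5 cols 3-5 -> outside (row miss)
  D: rows 0-6 cols 2-4 z=5 -> covers; best now B (z=4)
Winner: B at z=4

Answer: B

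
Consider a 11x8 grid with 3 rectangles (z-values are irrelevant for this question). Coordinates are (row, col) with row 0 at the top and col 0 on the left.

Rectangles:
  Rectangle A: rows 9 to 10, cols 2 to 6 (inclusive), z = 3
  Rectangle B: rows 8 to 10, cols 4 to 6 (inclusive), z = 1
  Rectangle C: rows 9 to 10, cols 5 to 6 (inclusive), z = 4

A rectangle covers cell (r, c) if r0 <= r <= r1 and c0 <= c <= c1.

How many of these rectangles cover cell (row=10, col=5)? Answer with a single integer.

Check cell (10,5):
  A: rows 9-10 cols 2-6 -> covers
  B: rows 8-10 cols 4-6 -> covers
  C: rows 9-10 cols 5-6 -> covers
Count covering = 3

Answer: 3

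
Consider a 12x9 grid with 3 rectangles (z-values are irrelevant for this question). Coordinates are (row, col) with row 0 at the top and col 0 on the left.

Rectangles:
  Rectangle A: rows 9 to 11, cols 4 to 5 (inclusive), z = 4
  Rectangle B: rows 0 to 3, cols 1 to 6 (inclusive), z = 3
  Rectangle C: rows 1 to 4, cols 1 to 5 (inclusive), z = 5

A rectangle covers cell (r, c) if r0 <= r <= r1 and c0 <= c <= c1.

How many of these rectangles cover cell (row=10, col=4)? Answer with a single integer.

Answer: 1

Derivation:
Check cell (10,4):
  A: rows 9-11 cols 4-5 -> covers
  B: rows 0-3 cols 1-6 -> outside (row miss)
  C: rows 1-4 cols 1-5 -> outside (row miss)
Count covering = 1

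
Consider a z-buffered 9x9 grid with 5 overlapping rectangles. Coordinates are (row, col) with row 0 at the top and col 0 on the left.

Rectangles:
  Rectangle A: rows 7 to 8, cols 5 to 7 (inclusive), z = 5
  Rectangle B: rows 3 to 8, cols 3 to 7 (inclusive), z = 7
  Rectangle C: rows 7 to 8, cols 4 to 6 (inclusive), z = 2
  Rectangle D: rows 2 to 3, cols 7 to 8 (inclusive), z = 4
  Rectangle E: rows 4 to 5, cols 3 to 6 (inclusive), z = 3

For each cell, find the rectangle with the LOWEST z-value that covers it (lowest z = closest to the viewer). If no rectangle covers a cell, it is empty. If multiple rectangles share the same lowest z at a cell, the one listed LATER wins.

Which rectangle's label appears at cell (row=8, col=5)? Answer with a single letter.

Check cell (8,5):
  A: rows 7-8 cols 5-7 z=5 -> covers; best now A (z=5)
  B: rows 3-8 cols 3-7 z=7 -> covers; best now A (z=5)
  C: rows 7-8 cols 4-6 z=2 -> covers; best now C (z=2)
  D: rows 2-3 cols 7-8 -> outside (row miss)
  E: rows 4-5 cols 3-6 -> outside (row miss)
Winner: C at z=2

Answer: C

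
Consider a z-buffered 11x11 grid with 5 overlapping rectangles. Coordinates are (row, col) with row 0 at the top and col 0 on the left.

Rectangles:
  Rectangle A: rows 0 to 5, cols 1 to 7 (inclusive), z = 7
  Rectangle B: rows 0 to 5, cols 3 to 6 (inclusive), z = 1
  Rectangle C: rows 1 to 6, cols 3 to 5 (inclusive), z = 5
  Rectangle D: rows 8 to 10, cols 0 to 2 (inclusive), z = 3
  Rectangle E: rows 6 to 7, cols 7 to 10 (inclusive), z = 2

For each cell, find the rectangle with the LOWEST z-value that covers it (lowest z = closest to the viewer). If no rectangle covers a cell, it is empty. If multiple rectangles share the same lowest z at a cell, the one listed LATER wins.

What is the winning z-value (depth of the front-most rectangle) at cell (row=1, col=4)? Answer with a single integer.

Answer: 1

Derivation:
Check cell (1,4):
  A: rows 0-5 cols 1-7 z=7 -> covers; best now A (z=7)
  B: rows 0-5 cols 3-6 z=1 -> covers; best now B (z=1)
  C: rows 1-6 cols 3-5 z=5 -> covers; best now B (z=1)
  D: rows 8-10 cols 0-2 -> outside (row miss)
  E: rows 6-7 cols 7-10 -> outside (row miss)
Winner: B at z=1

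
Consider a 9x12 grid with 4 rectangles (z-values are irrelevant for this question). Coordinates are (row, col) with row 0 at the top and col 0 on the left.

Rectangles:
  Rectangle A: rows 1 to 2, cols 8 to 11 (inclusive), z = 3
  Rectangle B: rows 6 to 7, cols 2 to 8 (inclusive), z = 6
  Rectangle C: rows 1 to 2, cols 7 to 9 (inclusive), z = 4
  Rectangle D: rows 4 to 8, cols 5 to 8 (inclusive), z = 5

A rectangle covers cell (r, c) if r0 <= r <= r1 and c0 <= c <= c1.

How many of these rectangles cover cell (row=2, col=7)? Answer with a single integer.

Answer: 1

Derivation:
Check cell (2,7):
  A: rows 1-2 cols 8-11 -> outside (col miss)
  B: rows 6-7 cols 2-8 -> outside (row miss)
  C: rows 1-2 cols 7-9 -> covers
  D: rows 4-8 cols 5-8 -> outside (row miss)
Count covering = 1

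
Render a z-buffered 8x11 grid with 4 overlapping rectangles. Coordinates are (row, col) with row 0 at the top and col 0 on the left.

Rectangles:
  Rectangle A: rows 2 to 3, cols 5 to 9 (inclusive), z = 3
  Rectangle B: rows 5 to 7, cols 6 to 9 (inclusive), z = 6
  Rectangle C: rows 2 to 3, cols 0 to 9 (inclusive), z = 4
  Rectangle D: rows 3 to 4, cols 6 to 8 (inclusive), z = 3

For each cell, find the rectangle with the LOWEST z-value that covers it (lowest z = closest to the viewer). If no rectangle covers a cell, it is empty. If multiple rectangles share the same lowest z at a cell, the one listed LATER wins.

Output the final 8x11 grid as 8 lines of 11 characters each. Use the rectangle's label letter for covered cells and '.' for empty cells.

...........
...........
CCCCCAAAAA.
CCCCCADDDA.
......DDD..
......BBBB.
......BBBB.
......BBBB.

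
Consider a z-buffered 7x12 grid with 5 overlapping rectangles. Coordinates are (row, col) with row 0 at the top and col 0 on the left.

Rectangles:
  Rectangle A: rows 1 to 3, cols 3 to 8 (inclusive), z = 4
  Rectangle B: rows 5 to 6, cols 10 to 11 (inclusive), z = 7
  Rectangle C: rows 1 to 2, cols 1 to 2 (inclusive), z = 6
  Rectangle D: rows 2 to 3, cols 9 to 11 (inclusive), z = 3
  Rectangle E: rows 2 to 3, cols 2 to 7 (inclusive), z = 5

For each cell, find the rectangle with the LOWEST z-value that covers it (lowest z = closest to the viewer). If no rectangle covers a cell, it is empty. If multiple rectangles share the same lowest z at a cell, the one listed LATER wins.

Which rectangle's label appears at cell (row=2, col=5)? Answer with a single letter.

Check cell (2,5):
  A: rows 1-3 cols 3-8 z=4 -> covers; best now A (z=4)
  B: rows 5-6 cols 10-11 -> outside (row miss)
  C: rows 1-2 cols 1-2 -> outside (col miss)
  D: rows 2-3 cols 9-11 -> outside (col miss)
  E: rows 2-3 cols 2-7 z=5 -> covers; best now A (z=4)
Winner: A at z=4

Answer: A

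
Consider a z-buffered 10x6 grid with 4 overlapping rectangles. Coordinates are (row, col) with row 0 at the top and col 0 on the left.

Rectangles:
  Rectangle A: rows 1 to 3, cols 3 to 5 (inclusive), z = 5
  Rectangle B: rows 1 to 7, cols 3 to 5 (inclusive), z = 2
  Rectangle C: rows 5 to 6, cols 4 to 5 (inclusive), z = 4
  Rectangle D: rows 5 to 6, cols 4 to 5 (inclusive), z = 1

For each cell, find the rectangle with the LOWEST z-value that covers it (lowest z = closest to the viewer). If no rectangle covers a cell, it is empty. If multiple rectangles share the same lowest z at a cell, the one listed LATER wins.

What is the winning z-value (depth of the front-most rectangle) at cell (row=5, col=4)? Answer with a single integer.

Check cell (5,4):
  A: rows 1-3 cols 3-5 -> outside (row miss)
  B: rows 1-7 cols 3-5 z=2 -> covers; best now B (z=2)
  C: rows 5-6 cols 4-5 z=4 -> covers; best now B (z=2)
  D: rows 5-6 cols 4-5 z=1 -> covers; best now D (z=1)
Winner: D at z=1

Answer: 1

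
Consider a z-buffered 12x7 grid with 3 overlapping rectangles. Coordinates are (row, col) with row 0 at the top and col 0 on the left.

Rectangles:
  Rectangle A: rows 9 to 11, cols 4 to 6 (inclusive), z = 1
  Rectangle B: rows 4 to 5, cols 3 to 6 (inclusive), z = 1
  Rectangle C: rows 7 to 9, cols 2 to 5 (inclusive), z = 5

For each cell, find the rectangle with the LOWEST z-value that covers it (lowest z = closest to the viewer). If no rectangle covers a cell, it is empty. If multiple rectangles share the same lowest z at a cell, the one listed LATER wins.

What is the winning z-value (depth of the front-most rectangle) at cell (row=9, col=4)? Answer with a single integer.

Check cell (9,4):
  A: rows 9-11 cols 4-6 z=1 -> covers; best now A (z=1)
  B: rows 4-5 cols 3-6 -> outside (row miss)
  C: rows 7-9 cols 2-5 z=5 -> covers; best now A (z=1)
Winner: A at z=1

Answer: 1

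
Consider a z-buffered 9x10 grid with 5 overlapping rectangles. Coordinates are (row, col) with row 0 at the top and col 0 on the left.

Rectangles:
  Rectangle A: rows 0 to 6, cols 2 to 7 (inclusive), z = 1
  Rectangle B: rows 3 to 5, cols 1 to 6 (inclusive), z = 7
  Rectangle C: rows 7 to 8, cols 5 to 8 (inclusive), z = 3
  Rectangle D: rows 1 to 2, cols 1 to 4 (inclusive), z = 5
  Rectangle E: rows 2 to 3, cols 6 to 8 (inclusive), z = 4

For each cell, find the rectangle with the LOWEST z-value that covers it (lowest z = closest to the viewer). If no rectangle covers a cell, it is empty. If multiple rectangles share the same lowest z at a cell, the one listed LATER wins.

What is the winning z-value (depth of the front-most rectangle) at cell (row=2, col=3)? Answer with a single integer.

Check cell (2,3):
  A: rows 0-6 cols 2-7 z=1 -> covers; best now A (z=1)
  B: rows 3-5 cols 1-6 -> outside (row miss)
  C: rows 7-8 cols 5-8 -> outside (row miss)
  D: rows 1-2 cols 1-4 z=5 -> covers; best now A (z=1)
  E: rows 2-3 cols 6-8 -> outside (col miss)
Winner: A at z=1

Answer: 1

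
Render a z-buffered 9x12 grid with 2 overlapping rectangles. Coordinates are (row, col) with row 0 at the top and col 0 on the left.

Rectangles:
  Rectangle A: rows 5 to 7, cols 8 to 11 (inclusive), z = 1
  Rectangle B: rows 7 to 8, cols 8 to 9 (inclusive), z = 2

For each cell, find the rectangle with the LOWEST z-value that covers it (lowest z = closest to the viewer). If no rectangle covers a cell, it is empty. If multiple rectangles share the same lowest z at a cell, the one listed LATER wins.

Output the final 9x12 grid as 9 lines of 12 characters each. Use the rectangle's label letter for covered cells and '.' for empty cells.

............
............
............
............
............
........AAAA
........AAAA
........AAAA
........BB..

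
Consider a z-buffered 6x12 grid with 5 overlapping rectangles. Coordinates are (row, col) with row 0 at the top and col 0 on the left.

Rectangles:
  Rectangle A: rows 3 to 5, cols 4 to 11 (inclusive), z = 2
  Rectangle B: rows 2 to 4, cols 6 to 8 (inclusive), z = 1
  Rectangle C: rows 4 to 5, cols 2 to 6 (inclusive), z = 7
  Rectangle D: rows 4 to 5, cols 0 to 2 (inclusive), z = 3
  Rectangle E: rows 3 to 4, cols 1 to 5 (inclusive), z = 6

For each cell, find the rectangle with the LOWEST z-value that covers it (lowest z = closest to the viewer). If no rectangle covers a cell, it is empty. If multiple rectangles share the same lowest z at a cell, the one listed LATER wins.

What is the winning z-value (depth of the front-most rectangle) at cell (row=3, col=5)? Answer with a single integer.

Answer: 2

Derivation:
Check cell (3,5):
  A: rows 3-5 cols 4-11 z=2 -> covers; best now A (z=2)
  B: rows 2-4 cols 6-8 -> outside (col miss)
  C: rows 4-5 cols 2-6 -> outside (row miss)
  D: rows 4-5 cols 0-2 -> outside (row miss)
  E: rows 3-4 cols 1-5 z=6 -> covers; best now A (z=2)
Winner: A at z=2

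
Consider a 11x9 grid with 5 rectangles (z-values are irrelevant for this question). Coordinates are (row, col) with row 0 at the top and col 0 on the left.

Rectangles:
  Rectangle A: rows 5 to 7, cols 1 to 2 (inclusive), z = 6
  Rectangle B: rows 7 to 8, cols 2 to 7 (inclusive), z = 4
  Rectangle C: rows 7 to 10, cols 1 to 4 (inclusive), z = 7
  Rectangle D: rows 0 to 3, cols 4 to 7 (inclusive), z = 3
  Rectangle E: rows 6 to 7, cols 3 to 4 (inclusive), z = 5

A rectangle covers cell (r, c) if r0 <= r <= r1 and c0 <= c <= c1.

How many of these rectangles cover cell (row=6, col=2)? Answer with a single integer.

Answer: 1

Derivation:
Check cell (6,2):
  A: rows 5-7 cols 1-2 -> covers
  B: rows 7-8 cols 2-7 -> outside (row miss)
  C: rows 7-10 cols 1-4 -> outside (row miss)
  D: rows 0-3 cols 4-7 -> outside (row miss)
  E: rows 6-7 cols 3-4 -> outside (col miss)
Count covering = 1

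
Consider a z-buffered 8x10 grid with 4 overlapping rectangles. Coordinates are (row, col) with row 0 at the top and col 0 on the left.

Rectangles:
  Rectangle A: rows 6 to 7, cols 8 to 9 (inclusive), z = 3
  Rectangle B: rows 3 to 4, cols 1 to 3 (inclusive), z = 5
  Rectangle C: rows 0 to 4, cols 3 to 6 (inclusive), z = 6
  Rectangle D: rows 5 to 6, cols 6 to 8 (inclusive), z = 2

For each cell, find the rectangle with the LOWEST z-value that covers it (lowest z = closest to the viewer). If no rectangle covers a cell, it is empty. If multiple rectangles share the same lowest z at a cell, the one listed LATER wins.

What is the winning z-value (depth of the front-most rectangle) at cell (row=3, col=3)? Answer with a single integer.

Answer: 5

Derivation:
Check cell (3,3):
  A: rows 6-7 cols 8-9 -> outside (row miss)
  B: rows 3-4 cols 1-3 z=5 -> covers; best now B (z=5)
  C: rows 0-4 cols 3-6 z=6 -> covers; best now B (z=5)
  D: rows 5-6 cols 6-8 -> outside (row miss)
Winner: B at z=5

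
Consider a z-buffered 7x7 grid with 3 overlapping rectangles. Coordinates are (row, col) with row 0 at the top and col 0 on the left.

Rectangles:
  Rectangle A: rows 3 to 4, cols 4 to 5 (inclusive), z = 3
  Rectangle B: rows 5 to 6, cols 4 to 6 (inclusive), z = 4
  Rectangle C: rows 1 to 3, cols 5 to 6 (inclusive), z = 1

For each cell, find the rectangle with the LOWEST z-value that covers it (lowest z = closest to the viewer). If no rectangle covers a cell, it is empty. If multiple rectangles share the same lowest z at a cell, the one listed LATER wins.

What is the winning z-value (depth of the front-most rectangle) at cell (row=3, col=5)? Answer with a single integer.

Answer: 1

Derivation:
Check cell (3,5):
  A: rows 3-4 cols 4-5 z=3 -> covers; best now A (z=3)
  B: rows 5-6 cols 4-6 -> outside (row miss)
  C: rows 1-3 cols 5-6 z=1 -> covers; best now C (z=1)
Winner: C at z=1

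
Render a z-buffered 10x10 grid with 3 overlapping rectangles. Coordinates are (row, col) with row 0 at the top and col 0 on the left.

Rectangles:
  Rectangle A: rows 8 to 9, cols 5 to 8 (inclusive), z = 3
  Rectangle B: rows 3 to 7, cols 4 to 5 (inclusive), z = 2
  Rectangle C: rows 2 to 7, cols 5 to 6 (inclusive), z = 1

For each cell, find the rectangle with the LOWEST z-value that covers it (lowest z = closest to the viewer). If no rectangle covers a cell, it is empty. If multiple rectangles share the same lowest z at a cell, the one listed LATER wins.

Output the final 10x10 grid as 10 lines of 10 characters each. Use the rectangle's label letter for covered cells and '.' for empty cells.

..........
..........
.....CC...
....BCC...
....BCC...
....BCC...
....BCC...
....BCC...
.....AAAA.
.....AAAA.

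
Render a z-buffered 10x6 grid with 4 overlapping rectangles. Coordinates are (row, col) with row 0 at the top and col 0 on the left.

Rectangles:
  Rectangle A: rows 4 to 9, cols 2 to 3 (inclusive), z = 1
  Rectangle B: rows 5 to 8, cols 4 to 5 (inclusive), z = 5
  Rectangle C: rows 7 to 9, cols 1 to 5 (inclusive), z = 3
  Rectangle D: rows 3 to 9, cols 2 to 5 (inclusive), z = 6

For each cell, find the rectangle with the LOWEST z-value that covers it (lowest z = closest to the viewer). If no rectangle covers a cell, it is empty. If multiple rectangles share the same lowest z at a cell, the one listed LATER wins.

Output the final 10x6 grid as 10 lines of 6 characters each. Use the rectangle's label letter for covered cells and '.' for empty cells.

......
......
......
..DDDD
..AADD
..AABB
..AABB
.CAACC
.CAACC
.CAACC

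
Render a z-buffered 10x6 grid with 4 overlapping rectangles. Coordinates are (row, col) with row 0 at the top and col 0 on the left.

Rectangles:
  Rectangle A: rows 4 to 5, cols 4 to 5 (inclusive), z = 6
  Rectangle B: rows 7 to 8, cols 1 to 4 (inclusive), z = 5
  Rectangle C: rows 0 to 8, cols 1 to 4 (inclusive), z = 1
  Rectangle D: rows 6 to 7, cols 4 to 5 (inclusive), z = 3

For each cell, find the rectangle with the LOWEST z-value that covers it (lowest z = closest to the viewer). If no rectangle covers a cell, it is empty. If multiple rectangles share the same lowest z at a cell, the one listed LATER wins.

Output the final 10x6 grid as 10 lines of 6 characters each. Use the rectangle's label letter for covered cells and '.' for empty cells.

.CCCC.
.CCCC.
.CCCC.
.CCCC.
.CCCCA
.CCCCA
.CCCCD
.CCCCD
.CCCC.
......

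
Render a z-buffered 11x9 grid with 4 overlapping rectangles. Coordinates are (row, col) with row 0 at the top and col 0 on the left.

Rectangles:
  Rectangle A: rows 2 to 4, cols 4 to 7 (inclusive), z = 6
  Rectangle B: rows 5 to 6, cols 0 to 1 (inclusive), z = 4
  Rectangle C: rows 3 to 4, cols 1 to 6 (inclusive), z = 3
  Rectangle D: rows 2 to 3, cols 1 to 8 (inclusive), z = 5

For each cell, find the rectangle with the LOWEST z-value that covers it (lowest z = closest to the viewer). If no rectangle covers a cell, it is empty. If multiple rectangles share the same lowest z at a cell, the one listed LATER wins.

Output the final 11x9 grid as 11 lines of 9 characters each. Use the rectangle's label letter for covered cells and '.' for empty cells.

.........
.........
.DDDDDDDD
.CCCCCCDD
.CCCCCCA.
BB.......
BB.......
.........
.........
.........
.........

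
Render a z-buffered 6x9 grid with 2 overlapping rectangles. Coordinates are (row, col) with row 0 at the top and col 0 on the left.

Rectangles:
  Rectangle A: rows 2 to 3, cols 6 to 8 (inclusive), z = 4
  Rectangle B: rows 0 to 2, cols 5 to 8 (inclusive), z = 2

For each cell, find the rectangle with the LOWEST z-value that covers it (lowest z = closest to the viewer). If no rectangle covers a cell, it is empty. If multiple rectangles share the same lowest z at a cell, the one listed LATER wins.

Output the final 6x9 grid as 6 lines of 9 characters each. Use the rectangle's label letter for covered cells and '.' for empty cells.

.....BBBB
.....BBBB
.....BBBB
......AAA
.........
.........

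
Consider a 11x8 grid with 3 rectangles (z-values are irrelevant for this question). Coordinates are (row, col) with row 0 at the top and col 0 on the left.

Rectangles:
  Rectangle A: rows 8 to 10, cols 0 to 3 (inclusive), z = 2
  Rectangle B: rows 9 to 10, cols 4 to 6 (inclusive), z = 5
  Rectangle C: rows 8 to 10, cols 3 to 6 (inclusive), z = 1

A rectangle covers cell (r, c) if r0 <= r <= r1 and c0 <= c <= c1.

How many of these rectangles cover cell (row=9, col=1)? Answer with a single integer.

Answer: 1

Derivation:
Check cell (9,1):
  A: rows 8-10 cols 0-3 -> covers
  B: rows 9-10 cols 4-6 -> outside (col miss)
  C: rows 8-10 cols 3-6 -> outside (col miss)
Count covering = 1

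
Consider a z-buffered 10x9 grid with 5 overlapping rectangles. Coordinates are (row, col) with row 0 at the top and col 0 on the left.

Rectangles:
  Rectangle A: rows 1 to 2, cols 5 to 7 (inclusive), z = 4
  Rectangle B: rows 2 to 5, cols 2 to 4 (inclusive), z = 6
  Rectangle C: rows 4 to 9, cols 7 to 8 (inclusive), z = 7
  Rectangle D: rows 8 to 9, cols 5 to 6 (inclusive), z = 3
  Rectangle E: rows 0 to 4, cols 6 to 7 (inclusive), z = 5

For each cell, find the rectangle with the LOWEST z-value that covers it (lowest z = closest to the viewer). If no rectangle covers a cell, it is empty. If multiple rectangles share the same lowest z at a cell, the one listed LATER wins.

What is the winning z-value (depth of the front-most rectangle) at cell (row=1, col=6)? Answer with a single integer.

Check cell (1,6):
  A: rows 1-2 cols 5-7 z=4 -> covers; best now A (z=4)
  B: rows 2-5 cols 2-4 -> outside (row miss)
  C: rows 4-9 cols 7-8 -> outside (row miss)
  D: rows 8-9 cols 5-6 -> outside (row miss)
  E: rows 0-4 cols 6-7 z=5 -> covers; best now A (z=4)
Winner: A at z=4

Answer: 4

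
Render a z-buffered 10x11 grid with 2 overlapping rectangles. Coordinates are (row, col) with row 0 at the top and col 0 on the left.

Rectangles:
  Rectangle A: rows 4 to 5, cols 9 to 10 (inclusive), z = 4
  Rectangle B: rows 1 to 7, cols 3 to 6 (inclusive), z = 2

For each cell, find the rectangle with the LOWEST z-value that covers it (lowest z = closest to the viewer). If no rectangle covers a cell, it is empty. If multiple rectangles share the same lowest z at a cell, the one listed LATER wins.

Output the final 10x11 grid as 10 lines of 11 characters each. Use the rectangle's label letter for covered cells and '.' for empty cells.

...........
...BBBB....
...BBBB....
...BBBB....
...BBBB..AA
...BBBB..AA
...BBBB....
...BBBB....
...........
...........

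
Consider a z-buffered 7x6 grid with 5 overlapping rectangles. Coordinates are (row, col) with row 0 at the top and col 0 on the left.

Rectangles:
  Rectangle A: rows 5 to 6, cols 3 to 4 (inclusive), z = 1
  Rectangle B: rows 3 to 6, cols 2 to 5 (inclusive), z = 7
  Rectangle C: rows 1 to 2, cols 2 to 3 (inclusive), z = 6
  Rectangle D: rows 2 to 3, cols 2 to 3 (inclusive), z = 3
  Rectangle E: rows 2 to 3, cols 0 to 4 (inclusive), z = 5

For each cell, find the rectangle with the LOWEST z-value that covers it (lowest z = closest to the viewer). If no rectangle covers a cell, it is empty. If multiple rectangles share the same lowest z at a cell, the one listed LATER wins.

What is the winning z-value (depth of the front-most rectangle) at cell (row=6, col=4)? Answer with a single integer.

Check cell (6,4):
  A: rows 5-6 cols 3-4 z=1 -> covers; best now A (z=1)
  B: rows 3-6 cols 2-5 z=7 -> covers; best now A (z=1)
  C: rows 1-2 cols 2-3 -> outside (row miss)
  D: rows 2-3 cols 2-3 -> outside (row miss)
  E: rows 2-3 cols 0-4 -> outside (row miss)
Winner: A at z=1

Answer: 1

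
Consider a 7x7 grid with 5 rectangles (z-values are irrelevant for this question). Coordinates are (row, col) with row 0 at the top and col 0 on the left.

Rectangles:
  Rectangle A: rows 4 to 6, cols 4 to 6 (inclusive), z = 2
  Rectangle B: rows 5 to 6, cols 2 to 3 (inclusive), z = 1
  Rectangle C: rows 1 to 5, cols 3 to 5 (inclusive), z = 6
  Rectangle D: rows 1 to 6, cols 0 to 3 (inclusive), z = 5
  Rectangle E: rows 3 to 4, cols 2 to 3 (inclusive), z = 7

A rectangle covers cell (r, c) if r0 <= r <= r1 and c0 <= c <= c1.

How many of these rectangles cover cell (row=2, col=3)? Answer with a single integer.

Answer: 2

Derivation:
Check cell (2,3):
  A: rows 4-6 cols 4-6 -> outside (row miss)
  B: rows 5-6 cols 2-3 -> outside (row miss)
  C: rows 1-5 cols 3-5 -> covers
  D: rows 1-6 cols 0-3 -> covers
  E: rows 3-4 cols 2-3 -> outside (row miss)
Count covering = 2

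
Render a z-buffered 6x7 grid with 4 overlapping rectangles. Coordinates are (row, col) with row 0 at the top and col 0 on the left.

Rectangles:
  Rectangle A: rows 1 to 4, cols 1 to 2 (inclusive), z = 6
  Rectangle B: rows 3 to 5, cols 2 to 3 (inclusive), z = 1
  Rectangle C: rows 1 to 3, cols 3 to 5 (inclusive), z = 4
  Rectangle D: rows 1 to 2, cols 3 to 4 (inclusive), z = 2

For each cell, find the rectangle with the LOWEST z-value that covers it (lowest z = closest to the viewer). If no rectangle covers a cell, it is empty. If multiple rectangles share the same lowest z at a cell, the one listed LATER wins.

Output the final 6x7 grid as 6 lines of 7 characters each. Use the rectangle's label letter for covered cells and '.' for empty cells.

.......
.AADDC.
.AADDC.
.ABBCC.
.ABB...
..BB...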